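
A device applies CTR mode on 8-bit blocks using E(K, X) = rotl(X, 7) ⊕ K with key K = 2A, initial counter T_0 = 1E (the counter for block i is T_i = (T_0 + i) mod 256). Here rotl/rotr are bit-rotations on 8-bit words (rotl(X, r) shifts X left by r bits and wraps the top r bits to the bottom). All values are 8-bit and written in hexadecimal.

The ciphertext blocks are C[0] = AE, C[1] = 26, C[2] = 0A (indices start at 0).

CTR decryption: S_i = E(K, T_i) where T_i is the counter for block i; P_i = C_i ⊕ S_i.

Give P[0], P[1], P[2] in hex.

P[0]: T = 1E, S = E(K, T) = 25; AE ⊕ 25 = 8B.
P[1]: T = 1F, S = E(K, T) = A5; 26 ⊕ A5 = 83.
P[2]: T = 20, S = E(K, T) = 3A; 0A ⊕ 3A = 30.

P[0] = 8B, P[1] = 83, P[2] = 30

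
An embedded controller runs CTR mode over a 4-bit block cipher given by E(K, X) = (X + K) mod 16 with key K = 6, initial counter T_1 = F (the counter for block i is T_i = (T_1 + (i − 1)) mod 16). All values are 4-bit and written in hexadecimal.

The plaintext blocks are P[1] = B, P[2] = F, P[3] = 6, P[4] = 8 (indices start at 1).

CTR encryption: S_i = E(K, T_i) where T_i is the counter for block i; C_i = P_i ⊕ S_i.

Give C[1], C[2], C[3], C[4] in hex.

C[1] = E, C[2] = 9, C[3] = 1, C[4] = 0

C[1]: T = F, S = E(K, T) = 5; B ⊕ 5 = E.
C[2]: T = 0, S = E(K, T) = 6; F ⊕ 6 = 9.
C[3]: T = 1, S = E(K, T) = 7; 6 ⊕ 7 = 1.
C[4]: T = 2, S = E(K, T) = 8; 8 ⊕ 8 = 0.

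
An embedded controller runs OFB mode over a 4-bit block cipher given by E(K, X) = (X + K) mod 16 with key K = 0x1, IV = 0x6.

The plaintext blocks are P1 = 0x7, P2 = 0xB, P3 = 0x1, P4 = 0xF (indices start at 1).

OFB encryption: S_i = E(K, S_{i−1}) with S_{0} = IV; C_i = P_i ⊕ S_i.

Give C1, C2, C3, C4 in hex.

C1: S = E(K, 0x6) = 0x7; 0x7 ⊕ 0x7 = 0x0.
C2: S = E(K, 0x7) = 0x8; 0xB ⊕ 0x8 = 0x3.
C3: S = E(K, 0x8) = 0x9; 0x1 ⊕ 0x9 = 0x8.
C4: S = E(K, 0x9) = 0xA; 0xF ⊕ 0xA = 0x5.

C1 = 0x0, C2 = 0x3, C3 = 0x8, C4 = 0x5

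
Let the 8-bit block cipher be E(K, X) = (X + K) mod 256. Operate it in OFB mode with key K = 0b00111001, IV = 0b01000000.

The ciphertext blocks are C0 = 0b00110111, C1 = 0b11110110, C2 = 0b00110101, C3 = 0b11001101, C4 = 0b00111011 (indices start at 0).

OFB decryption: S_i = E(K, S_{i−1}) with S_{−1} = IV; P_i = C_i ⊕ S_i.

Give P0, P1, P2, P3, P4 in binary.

P0 = 0b01001110, P1 = 0b01000100, P2 = 0b11011110, P3 = 0b11101001, P4 = 0b01100110

P0: S = E(K, 0b01000000) = 0b01111001; 0b00110111 ⊕ 0b01111001 = 0b01001110.
P1: S = E(K, 0b01111001) = 0b10110010; 0b11110110 ⊕ 0b10110010 = 0b01000100.
P2: S = E(K, 0b10110010) = 0b11101011; 0b00110101 ⊕ 0b11101011 = 0b11011110.
P3: S = E(K, 0b11101011) = 0b00100100; 0b11001101 ⊕ 0b00100100 = 0b11101001.
P4: S = E(K, 0b00100100) = 0b01011101; 0b00111011 ⊕ 0b01011101 = 0b01100110.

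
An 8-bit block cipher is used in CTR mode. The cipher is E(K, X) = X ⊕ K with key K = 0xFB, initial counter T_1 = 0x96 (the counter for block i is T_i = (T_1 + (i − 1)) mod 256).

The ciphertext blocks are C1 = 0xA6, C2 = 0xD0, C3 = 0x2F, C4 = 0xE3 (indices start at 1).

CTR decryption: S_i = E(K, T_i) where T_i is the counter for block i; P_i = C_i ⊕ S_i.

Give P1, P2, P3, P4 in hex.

P1 = 0xCB, P2 = 0xBC, P3 = 0x4C, P4 = 0x81

P1: T = 0x96, S = E(K, T) = 0x6D; 0xA6 ⊕ 0x6D = 0xCB.
P2: T = 0x97, S = E(K, T) = 0x6C; 0xD0 ⊕ 0x6C = 0xBC.
P3: T = 0x98, S = E(K, T) = 0x63; 0x2F ⊕ 0x63 = 0x4C.
P4: T = 0x99, S = E(K, T) = 0x62; 0xE3 ⊕ 0x62 = 0x81.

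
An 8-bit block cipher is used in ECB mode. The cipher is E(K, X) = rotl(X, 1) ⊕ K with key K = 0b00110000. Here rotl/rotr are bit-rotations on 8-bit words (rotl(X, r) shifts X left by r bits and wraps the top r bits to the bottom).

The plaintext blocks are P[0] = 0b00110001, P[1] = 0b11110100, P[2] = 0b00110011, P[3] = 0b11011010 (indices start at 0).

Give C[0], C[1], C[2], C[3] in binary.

C[0] = 0b01010010, C[1] = 0b11011001, C[2] = 0b01010110, C[3] = 0b10000101

ECB encryption: C_i = E(K, P_i).
C[0]: E(K, 0b00110001) = 0b01010010.
C[1]: E(K, 0b11110100) = 0b11011001.
C[2]: E(K, 0b00110011) = 0b01010110.
C[3]: E(K, 0b11011010) = 0b10000101.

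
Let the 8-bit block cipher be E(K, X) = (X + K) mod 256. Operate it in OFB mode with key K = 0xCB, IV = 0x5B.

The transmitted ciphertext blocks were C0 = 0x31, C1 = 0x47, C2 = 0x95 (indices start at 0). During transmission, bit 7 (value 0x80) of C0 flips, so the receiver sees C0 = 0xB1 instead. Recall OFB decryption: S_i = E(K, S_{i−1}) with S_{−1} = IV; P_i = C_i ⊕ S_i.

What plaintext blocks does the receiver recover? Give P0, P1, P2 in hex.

Only C0 changed, to 0xB1. In OFB, a change in C_i flips the same bit in P_i only; the keystream is unaffected. Decrypting the received ciphertext:
P0: S = E(K, 0x5B) = 0x26; 0xB1 ⊕ 0x26 = 0x97.
P1: S = E(K, 0x26) = 0xF1; 0x47 ⊕ 0xF1 = 0xB6.
P2: S = E(K, 0xF1) = 0xBC; 0x95 ⊕ 0xBC = 0x29.
Blocks that differ from the original plaintext: P0.

P0 = 0x97, P1 = 0xB6, P2 = 0x29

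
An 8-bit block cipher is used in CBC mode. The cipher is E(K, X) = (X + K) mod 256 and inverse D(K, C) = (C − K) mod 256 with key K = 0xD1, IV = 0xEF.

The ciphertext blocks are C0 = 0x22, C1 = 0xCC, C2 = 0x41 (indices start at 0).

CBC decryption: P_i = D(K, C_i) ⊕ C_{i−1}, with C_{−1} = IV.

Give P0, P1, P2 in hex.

P0 = 0xBE, P1 = 0xD9, P2 = 0xBC

P0: D(K, 0x22) = 0x51; 0x51 ⊕ 0xEF = 0xBE.
P1: D(K, 0xCC) = 0xFB; 0xFB ⊕ 0x22 = 0xD9.
P2: D(K, 0x41) = 0x70; 0x70 ⊕ 0xCC = 0xBC.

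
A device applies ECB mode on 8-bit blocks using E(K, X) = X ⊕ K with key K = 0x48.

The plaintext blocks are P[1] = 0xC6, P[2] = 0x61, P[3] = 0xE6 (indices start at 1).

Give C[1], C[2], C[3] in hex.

C[1] = 0x8E, C[2] = 0x29, C[3] = 0xAE

ECB encryption: C_i = E(K, P_i).
C[1]: E(K, 0xC6) = 0x8E.
C[2]: E(K, 0x61) = 0x29.
C[3]: E(K, 0xE6) = 0xAE.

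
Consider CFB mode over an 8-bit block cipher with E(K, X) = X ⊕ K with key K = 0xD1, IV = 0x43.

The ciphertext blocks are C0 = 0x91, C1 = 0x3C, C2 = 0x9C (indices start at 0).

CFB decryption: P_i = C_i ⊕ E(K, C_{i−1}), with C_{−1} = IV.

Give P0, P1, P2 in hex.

P0: E(K, 0x43) = 0x92; 0x91 ⊕ 0x92 = 0x03.
P1: E(K, 0x91) = 0x40; 0x3C ⊕ 0x40 = 0x7C.
P2: E(K, 0x3C) = 0xED; 0x9C ⊕ 0xED = 0x71.

P0 = 0x03, P1 = 0x7C, P2 = 0x71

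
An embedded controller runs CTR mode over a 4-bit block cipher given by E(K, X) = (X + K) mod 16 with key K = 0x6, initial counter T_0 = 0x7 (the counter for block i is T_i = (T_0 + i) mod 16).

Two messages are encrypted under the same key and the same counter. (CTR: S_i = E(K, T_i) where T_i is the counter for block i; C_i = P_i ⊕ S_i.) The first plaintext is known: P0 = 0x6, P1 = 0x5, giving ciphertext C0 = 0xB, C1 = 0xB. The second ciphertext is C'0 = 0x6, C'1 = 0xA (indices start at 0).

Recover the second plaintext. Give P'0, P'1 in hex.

P'0 = 0xB, P'1 = 0x4

In CTR with a reused counter, both messages share the same keystream S_i, so C_i ⊕ C'_i = P_i ⊕ P'_i and thus P'_i = P_i ⊕ C_i ⊕ C'_i.
P'0: 0x6 ⊕ 0xB ⊕ 0x6 = 0xB.
P'1: 0x5 ⊕ 0xB ⊕ 0xA = 0x4.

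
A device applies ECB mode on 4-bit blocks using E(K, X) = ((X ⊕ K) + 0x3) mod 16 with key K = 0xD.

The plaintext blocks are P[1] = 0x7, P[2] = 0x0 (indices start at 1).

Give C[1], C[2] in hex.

C[1] = 0xD, C[2] = 0x0

ECB encryption: C_i = E(K, P_i).
C[1]: E(K, 0x7) = 0xD.
C[2]: E(K, 0x0) = 0x0.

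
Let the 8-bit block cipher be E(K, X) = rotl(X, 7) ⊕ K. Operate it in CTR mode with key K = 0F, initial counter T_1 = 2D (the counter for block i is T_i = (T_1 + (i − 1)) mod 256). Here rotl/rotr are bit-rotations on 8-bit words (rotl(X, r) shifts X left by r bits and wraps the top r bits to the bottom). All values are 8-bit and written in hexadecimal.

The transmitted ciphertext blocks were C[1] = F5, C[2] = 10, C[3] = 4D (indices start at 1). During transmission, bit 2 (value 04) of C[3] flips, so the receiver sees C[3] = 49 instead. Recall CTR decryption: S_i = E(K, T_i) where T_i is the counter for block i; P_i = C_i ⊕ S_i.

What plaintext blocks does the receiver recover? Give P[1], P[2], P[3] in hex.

P[1] = 6C, P[2] = 08, P[3] = D1

Only C[3] changed, to 49. In CTR, a change in C_i flips the same bit in P_i only; the keystream is unaffected. Decrypting the received ciphertext:
P[1]: T = 2D, S = E(K, T) = 99; F5 ⊕ 99 = 6C.
P[2]: T = 2E, S = E(K, T) = 18; 10 ⊕ 18 = 08.
P[3]: T = 2F, S = E(K, T) = 98; 49 ⊕ 98 = D1.
Blocks that differ from the original plaintext: P[3].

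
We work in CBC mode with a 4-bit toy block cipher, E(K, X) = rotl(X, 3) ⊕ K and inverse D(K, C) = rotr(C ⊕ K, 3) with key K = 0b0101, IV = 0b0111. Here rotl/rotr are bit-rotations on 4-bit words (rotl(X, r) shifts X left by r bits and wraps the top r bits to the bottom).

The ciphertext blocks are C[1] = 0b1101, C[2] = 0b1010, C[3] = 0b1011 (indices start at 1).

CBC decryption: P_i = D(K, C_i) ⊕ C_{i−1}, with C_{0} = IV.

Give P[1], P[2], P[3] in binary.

P[1]: D(K, 0b1101) = 0b0001; 0b0001 ⊕ 0b0111 = 0b0110.
P[2]: D(K, 0b1010) = 0b1111; 0b1111 ⊕ 0b1101 = 0b0010.
P[3]: D(K, 0b1011) = 0b1101; 0b1101 ⊕ 0b1010 = 0b0111.

P[1] = 0b0110, P[2] = 0b0010, P[3] = 0b0111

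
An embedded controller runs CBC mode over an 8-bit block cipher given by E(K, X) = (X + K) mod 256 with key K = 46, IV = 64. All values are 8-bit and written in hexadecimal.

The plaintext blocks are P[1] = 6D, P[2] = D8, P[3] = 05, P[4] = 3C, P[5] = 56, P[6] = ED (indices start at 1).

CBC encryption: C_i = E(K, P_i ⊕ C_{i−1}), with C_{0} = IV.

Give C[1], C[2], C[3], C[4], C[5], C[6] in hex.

C[1]: P[1] ⊕ 64 = 09; E(K, 09) = 4F.
C[2]: P[2] ⊕ 4F = 97; E(K, 97) = DD.
C[3]: P[3] ⊕ DD = D8; E(K, D8) = 1E.
C[4]: P[4] ⊕ 1E = 22; E(K, 22) = 68.
C[5]: P[5] ⊕ 68 = 3E; E(K, 3E) = 84.
C[6]: P[6] ⊕ 84 = 69; E(K, 69) = AF.

C[1] = 4F, C[2] = DD, C[3] = 1E, C[4] = 68, C[5] = 84, C[6] = AF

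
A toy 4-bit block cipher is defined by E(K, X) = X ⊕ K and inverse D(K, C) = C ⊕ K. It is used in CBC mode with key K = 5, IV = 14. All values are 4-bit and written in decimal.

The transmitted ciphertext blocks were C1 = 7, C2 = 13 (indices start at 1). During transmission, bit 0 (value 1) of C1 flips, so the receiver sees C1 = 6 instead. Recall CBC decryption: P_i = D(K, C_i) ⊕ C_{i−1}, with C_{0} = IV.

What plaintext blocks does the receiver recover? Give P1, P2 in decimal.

P1 = 13, P2 = 14

Only C1 changed, to 6. In CBC, a change in C_i garbles P_i and flips the same bit in P_{i+1}. Decrypting the received ciphertext:
P1: D(K, 6) = 3; 3 ⊕ 14 = 13.
P2: D(K, 13) = 8; 8 ⊕ 6 = 14.
Blocks that differ from the original plaintext: P1, P2.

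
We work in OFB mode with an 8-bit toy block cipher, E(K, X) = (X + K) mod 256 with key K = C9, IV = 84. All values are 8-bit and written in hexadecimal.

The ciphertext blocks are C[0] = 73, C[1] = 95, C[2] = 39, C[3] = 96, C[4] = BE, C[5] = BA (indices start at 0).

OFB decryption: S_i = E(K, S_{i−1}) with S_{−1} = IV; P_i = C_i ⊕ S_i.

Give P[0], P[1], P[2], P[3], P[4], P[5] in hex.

P[0] = 3E, P[1] = 83, P[2] = E6, P[3] = 3E, P[4] = CF, P[5] = 80

P[0]: S = E(K, 84) = 4D; 73 ⊕ 4D = 3E.
P[1]: S = E(K, 4D) = 16; 95 ⊕ 16 = 83.
P[2]: S = E(K, 16) = DF; 39 ⊕ DF = E6.
P[3]: S = E(K, DF) = A8; 96 ⊕ A8 = 3E.
P[4]: S = E(K, A8) = 71; BE ⊕ 71 = CF.
P[5]: S = E(K, 71) = 3A; BA ⊕ 3A = 80.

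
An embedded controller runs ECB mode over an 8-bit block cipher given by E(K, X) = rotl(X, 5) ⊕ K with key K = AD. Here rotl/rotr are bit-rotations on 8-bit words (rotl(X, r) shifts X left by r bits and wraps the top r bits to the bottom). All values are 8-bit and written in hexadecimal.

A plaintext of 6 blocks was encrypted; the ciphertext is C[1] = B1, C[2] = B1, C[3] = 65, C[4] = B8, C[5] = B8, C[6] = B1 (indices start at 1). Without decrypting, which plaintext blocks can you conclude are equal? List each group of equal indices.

P[1] = P[2] = P[6]; P[4] = P[5]

ECB encrypts each block independently with the same key, so equal ciphertext blocks imply equal plaintext blocks.
C[1] = C[2] = C[6] = B1, so P[1] = P[2] = P[6].
C[4] = C[5] = B8, so P[4] = P[5].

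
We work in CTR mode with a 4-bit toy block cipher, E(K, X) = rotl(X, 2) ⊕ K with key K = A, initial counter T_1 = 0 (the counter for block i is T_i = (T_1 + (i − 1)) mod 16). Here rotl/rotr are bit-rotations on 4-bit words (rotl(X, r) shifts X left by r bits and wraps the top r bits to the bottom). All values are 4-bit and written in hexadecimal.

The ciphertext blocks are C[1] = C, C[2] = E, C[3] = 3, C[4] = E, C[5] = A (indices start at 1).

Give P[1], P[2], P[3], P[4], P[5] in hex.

CTR decryption: S_i = E(K, T_i) where T_i is the counter for block i; P_i = C_i ⊕ S_i.
P[1]: T = 0, S = E(K, T) = A; C ⊕ A = 6.
P[2]: T = 1, S = E(K, T) = E; E ⊕ E = 0.
P[3]: T = 2, S = E(K, T) = 2; 3 ⊕ 2 = 1.
P[4]: T = 3, S = E(K, T) = 6; E ⊕ 6 = 8.
P[5]: T = 4, S = E(K, T) = B; A ⊕ B = 1.

P[1] = 6, P[2] = 0, P[3] = 1, P[4] = 8, P[5] = 1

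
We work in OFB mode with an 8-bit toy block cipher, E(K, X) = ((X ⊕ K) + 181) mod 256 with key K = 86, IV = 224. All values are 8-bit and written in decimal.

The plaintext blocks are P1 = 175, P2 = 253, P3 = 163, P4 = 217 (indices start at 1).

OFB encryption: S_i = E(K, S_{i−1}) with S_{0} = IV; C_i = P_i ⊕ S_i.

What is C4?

C4 = 29

C1: S = E(K, 224) = 107; 175 ⊕ 107 = 196.
C2: S = E(K, 107) = 242; 253 ⊕ 242 = 15.
C3: S = E(K, 242) = 89; 163 ⊕ 89 = 250.
C4: S = E(K, 89) = 196; 217 ⊕ 196 = 29.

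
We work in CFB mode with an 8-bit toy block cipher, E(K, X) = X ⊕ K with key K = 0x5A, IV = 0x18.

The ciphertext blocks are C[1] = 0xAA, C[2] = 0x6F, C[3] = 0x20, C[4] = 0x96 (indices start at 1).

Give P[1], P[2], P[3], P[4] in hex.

CFB decryption: P_i = C_i ⊕ E(K, C_{i−1}), with C_{0} = IV.
P[1]: E(K, 0x18) = 0x42; 0xAA ⊕ 0x42 = 0xE8.
P[2]: E(K, 0xAA) = 0xF0; 0x6F ⊕ 0xF0 = 0x9F.
P[3]: E(K, 0x6F) = 0x35; 0x20 ⊕ 0x35 = 0x15.
P[4]: E(K, 0x20) = 0x7A; 0x96 ⊕ 0x7A = 0xEC.

P[1] = 0xE8, P[2] = 0x9F, P[3] = 0x15, P[4] = 0xEC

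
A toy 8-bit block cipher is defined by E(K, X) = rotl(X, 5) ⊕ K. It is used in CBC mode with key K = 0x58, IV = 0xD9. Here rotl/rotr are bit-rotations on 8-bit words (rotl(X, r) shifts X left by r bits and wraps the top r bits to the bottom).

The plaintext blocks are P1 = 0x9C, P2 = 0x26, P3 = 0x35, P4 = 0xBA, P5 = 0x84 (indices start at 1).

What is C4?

CBC encryption: C_i = E(K, P_i ⊕ C_{i−1}), with C_{0} = IV.
C1: P1 ⊕ 0xD9 = 0x45; E(K, 0x45) = 0xF0.
C2: P2 ⊕ 0xF0 = 0xD6; E(K, 0xD6) = 0x82.
C3: P3 ⊕ 0x82 = 0xB7; E(K, 0xB7) = 0xAE.
C4: P4 ⊕ 0xAE = 0x14; E(K, 0x14) = 0xDA.

C4 = 0xDA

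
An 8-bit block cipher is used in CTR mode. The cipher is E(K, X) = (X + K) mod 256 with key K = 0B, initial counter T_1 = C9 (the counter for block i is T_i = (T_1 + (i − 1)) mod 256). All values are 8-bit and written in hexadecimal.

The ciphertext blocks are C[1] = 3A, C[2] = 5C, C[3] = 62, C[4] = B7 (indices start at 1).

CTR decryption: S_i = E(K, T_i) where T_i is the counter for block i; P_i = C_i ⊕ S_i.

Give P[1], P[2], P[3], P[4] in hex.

P[1]: T = C9, S = E(K, T) = D4; 3A ⊕ D4 = EE.
P[2]: T = CA, S = E(K, T) = D5; 5C ⊕ D5 = 89.
P[3]: T = CB, S = E(K, T) = D6; 62 ⊕ D6 = B4.
P[4]: T = CC, S = E(K, T) = D7; B7 ⊕ D7 = 60.

P[1] = EE, P[2] = 89, P[3] = B4, P[4] = 60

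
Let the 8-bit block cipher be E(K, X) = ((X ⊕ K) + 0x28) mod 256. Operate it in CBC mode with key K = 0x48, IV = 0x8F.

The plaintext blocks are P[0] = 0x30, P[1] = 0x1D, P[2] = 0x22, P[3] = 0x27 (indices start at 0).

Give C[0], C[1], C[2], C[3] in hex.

C[0] = 0x1F, C[1] = 0x72, C[2] = 0x40, C[3] = 0x57

CBC encryption: C_i = E(K, P_i ⊕ C_{i−1}), with C_{−1} = IV.
C[0]: P[0] ⊕ 0x8F = 0xBF; E(K, 0xBF) = 0x1F.
C[1]: P[1] ⊕ 0x1F = 0x02; E(K, 0x02) = 0x72.
C[2]: P[2] ⊕ 0x72 = 0x50; E(K, 0x50) = 0x40.
C[3]: P[3] ⊕ 0x40 = 0x67; E(K, 0x67) = 0x57.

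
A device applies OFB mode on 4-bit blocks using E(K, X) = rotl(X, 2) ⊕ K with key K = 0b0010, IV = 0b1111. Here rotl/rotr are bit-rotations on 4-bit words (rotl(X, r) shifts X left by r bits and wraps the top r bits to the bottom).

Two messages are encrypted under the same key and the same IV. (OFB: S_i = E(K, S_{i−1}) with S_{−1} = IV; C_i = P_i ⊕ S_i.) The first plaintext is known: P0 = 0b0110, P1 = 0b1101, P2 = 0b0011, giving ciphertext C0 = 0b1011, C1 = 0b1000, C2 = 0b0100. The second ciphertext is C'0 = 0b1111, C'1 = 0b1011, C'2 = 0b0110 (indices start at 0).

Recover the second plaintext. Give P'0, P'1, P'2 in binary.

In OFB with a reused IV, both messages share the same keystream S_i, so C_i ⊕ C'_i = P_i ⊕ P'_i and thus P'_i = P_i ⊕ C_i ⊕ C'_i.
P'0: 0b0110 ⊕ 0b1011 ⊕ 0b1111 = 0b0010.
P'1: 0b1101 ⊕ 0b1000 ⊕ 0b1011 = 0b1110.
P'2: 0b0011 ⊕ 0b0100 ⊕ 0b0110 = 0b0001.

P'0 = 0b0010, P'1 = 0b1110, P'2 = 0b0001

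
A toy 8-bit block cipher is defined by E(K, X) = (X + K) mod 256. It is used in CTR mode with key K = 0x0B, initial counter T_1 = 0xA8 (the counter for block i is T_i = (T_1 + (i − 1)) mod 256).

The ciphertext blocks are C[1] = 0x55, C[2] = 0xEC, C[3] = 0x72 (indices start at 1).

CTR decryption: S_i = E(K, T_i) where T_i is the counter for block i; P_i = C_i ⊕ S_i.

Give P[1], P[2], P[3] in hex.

P[1] = 0xE6, P[2] = 0x58, P[3] = 0xC7

P[1]: T = 0xA8, S = E(K, T) = 0xB3; 0x55 ⊕ 0xB3 = 0xE6.
P[2]: T = 0xA9, S = E(K, T) = 0xB4; 0xEC ⊕ 0xB4 = 0x58.
P[3]: T = 0xAA, S = E(K, T) = 0xB5; 0x72 ⊕ 0xB5 = 0xC7.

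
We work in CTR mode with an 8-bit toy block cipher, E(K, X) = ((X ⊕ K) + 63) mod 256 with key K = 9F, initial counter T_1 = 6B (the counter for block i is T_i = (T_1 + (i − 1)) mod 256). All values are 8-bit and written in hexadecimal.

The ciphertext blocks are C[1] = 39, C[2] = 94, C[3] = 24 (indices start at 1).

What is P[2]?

P[2] = C2

CTR decryption: S_i = E(K, T_i) where T_i is the counter for block i; P_i = C_i ⊕ S_i.
P[2]: T = 6C, S = E(K, T) = 56; 94 ⊕ 56 = C2.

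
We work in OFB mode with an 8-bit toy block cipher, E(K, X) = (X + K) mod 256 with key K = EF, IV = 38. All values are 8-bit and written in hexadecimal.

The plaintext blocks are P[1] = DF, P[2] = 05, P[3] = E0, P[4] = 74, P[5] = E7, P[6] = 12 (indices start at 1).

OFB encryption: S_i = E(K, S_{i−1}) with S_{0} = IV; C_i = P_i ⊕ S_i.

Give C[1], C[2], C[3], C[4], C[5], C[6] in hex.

C[1] = F8, C[2] = 13, C[3] = E5, C[4] = 80, C[5] = 04, C[6] = C0

C[1]: S = E(K, 38) = 27; DF ⊕ 27 = F8.
C[2]: S = E(K, 27) = 16; 05 ⊕ 16 = 13.
C[3]: S = E(K, 16) = 05; E0 ⊕ 05 = E5.
C[4]: S = E(K, 05) = F4; 74 ⊕ F4 = 80.
C[5]: S = E(K, F4) = E3; E7 ⊕ E3 = 04.
C[6]: S = E(K, E3) = D2; 12 ⊕ D2 = C0.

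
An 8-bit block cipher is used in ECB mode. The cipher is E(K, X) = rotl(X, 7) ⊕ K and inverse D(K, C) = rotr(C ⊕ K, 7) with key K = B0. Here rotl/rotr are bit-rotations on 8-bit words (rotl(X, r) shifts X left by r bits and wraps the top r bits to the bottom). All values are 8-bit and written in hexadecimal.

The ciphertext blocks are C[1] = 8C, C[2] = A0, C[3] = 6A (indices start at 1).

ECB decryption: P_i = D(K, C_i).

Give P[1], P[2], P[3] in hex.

P[1] = 78, P[2] = 20, P[3] = B5

P[1]: D(K, 8C) = 78.
P[2]: D(K, A0) = 20.
P[3]: D(K, 6A) = B5.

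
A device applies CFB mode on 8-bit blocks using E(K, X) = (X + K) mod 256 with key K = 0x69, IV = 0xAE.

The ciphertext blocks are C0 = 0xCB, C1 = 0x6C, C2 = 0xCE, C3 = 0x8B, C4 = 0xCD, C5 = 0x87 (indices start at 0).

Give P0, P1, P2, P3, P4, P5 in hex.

P0 = 0xDC, P1 = 0x58, P2 = 0x1B, P3 = 0xBC, P4 = 0x39, P5 = 0xB1

CFB decryption: P_i = C_i ⊕ E(K, C_{i−1}), with C_{−1} = IV.
P0: E(K, 0xAE) = 0x17; 0xCB ⊕ 0x17 = 0xDC.
P1: E(K, 0xCB) = 0x34; 0x6C ⊕ 0x34 = 0x58.
P2: E(K, 0x6C) = 0xD5; 0xCE ⊕ 0xD5 = 0x1B.
P3: E(K, 0xCE) = 0x37; 0x8B ⊕ 0x37 = 0xBC.
P4: E(K, 0x8B) = 0xF4; 0xCD ⊕ 0xF4 = 0x39.
P5: E(K, 0xCD) = 0x36; 0x87 ⊕ 0x36 = 0xB1.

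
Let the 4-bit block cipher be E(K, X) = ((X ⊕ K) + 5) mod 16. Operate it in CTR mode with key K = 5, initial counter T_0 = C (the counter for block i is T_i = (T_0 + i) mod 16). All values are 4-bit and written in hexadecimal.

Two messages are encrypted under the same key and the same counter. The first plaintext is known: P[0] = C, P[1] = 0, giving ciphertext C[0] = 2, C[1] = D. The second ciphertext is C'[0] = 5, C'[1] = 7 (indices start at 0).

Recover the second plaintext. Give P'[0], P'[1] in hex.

In CTR with a reused counter, both messages share the same keystream S_i, so C_i ⊕ C'_i = P_i ⊕ P'_i and thus P'_i = P_i ⊕ C_i ⊕ C'_i.
P'[0]: C ⊕ 2 ⊕ 5 = B.
P'[1]: 0 ⊕ D ⊕ 7 = A.

P'[0] = B, P'[1] = A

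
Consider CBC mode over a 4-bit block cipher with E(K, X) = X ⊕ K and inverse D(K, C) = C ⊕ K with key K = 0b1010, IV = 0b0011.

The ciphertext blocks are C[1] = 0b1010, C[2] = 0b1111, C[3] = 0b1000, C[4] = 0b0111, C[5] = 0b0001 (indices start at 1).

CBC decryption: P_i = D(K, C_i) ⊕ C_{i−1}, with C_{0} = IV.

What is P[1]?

P[1]: D(K, 0b1010) = 0b0000; 0b0000 ⊕ 0b0011 = 0b0011.

P[1] = 0b0011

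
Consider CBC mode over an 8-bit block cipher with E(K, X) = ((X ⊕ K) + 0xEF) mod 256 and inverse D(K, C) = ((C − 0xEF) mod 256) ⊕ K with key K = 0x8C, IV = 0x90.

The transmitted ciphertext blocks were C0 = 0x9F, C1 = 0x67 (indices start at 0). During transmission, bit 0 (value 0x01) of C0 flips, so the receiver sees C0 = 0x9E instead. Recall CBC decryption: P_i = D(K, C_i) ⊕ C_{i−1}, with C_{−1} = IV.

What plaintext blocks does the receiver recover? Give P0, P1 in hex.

Only C0 changed, to 0x9E. In CBC, a change in C_i garbles P_i and flips the same bit in P_{i+1}. Decrypting the received ciphertext:
P0: D(K, 0x9E) = 0x23; 0x23 ⊕ 0x90 = 0xB3.
P1: D(K, 0x67) = 0xF4; 0xF4 ⊕ 0x9E = 0x6A.
Blocks that differ from the original plaintext: P0, P1.

P0 = 0xB3, P1 = 0x6A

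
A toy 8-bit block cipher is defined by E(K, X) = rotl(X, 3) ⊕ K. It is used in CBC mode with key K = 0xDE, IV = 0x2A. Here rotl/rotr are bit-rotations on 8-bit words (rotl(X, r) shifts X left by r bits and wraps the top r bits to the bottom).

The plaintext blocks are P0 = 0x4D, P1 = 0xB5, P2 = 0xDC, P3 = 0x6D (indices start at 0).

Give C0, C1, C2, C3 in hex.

CBC encryption: C_i = E(K, P_i ⊕ C_{i−1}), with C_{−1} = IV.
C0: P0 ⊕ 0x2A = 0x67; E(K, 0x67) = 0xE5.
C1: P1 ⊕ 0xE5 = 0x50; E(K, 0x50) = 0x5C.
C2: P2 ⊕ 0x5C = 0x80; E(K, 0x80) = 0xDA.
C3: P3 ⊕ 0xDA = 0xB7; E(K, 0xB7) = 0x63.

C0 = 0xE5, C1 = 0x5C, C2 = 0xDA, C3 = 0x63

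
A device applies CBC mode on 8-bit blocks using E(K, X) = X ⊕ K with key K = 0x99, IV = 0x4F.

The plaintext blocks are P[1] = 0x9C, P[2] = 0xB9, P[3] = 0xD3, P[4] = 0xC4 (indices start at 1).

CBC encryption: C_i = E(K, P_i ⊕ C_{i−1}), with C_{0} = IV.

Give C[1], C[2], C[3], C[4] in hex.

C[1]: P[1] ⊕ 0x4F = 0xD3; E(K, 0xD3) = 0x4A.
C[2]: P[2] ⊕ 0x4A = 0xF3; E(K, 0xF3) = 0x6A.
C[3]: P[3] ⊕ 0x6A = 0xB9; E(K, 0xB9) = 0x20.
C[4]: P[4] ⊕ 0x20 = 0xE4; E(K, 0xE4) = 0x7D.

C[1] = 0x4A, C[2] = 0x6A, C[3] = 0x20, C[4] = 0x7D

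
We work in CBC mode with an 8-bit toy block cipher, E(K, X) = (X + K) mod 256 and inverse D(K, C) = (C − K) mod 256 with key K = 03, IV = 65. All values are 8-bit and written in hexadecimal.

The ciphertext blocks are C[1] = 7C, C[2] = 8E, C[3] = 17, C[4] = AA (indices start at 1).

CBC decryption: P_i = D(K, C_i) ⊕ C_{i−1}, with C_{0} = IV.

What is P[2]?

P[2] = F7

P[2]: D(K, 8E) = 8B; 8B ⊕ 7C = F7.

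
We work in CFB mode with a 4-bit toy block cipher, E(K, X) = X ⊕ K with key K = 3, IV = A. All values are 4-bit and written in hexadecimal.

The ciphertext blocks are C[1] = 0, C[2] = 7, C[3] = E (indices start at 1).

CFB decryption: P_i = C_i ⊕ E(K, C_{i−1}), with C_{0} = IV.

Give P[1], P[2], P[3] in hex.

P[1]: E(K, A) = 9; 0 ⊕ 9 = 9.
P[2]: E(K, 0) = 3; 7 ⊕ 3 = 4.
P[3]: E(K, 7) = 4; E ⊕ 4 = A.

P[1] = 9, P[2] = 4, P[3] = A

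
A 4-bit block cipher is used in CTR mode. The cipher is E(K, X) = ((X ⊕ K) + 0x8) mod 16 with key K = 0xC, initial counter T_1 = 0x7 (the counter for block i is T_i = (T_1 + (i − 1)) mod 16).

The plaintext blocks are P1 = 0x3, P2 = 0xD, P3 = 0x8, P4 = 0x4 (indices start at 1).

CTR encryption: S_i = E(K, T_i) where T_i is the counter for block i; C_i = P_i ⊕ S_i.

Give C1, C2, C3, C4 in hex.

C1 = 0x0, C2 = 0x1, C3 = 0x5, C4 = 0xA

C1: T = 0x7, S = E(K, T) = 0x3; 0x3 ⊕ 0x3 = 0x0.
C2: T = 0x8, S = E(K, T) = 0xC; 0xD ⊕ 0xC = 0x1.
C3: T = 0x9, S = E(K, T) = 0xD; 0x8 ⊕ 0xD = 0x5.
C4: T = 0xA, S = E(K, T) = 0xE; 0x4 ⊕ 0xE = 0xA.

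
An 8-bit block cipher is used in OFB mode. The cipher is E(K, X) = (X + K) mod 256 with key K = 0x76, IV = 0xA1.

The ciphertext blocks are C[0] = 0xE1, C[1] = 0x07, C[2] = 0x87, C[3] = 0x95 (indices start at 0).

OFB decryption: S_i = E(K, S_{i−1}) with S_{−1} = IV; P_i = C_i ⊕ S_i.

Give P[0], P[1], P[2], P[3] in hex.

P[0] = 0xF6, P[1] = 0x8A, P[2] = 0x84, P[3] = 0xEC

P[0]: S = E(K, 0xA1) = 0x17; 0xE1 ⊕ 0x17 = 0xF6.
P[1]: S = E(K, 0x17) = 0x8D; 0x07 ⊕ 0x8D = 0x8A.
P[2]: S = E(K, 0x8D) = 0x03; 0x87 ⊕ 0x03 = 0x84.
P[3]: S = E(K, 0x03) = 0x79; 0x95 ⊕ 0x79 = 0xEC.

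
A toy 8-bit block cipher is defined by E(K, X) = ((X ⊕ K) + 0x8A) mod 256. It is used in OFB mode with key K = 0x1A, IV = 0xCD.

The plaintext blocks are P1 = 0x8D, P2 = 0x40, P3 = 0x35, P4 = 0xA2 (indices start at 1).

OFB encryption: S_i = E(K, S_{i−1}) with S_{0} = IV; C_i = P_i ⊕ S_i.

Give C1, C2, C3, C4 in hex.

C1: S = E(K, 0xCD) = 0x61; 0x8D ⊕ 0x61 = 0xEC.
C2: S = E(K, 0x61) = 0x05; 0x40 ⊕ 0x05 = 0x45.
C3: S = E(K, 0x05) = 0xA9; 0x35 ⊕ 0xA9 = 0x9C.
C4: S = E(K, 0xA9) = 0x3D; 0xA2 ⊕ 0x3D = 0x9F.

C1 = 0xEC, C2 = 0x45, C3 = 0x9C, C4 = 0x9F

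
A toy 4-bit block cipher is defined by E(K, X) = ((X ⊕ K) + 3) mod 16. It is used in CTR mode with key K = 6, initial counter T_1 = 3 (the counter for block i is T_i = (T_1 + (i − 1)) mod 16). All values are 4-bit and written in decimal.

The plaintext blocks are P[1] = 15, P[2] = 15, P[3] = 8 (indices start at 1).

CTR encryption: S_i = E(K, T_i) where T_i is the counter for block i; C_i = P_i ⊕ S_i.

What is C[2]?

C[2] = 10

C[1]: T = 3, S = E(K, T) = 8; 15 ⊕ 8 = 7.
C[2]: T = 4, S = E(K, T) = 5; 15 ⊕ 5 = 10.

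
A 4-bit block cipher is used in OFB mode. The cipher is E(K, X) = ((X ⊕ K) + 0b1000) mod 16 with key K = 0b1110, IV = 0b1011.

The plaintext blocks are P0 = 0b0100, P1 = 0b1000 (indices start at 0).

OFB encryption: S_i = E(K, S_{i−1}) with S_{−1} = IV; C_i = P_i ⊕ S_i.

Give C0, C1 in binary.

C0 = 0b1001, C1 = 0b0011

C0: S = E(K, 0b1011) = 0b1101; 0b0100 ⊕ 0b1101 = 0b1001.
C1: S = E(K, 0b1101) = 0b1011; 0b1000 ⊕ 0b1011 = 0b0011.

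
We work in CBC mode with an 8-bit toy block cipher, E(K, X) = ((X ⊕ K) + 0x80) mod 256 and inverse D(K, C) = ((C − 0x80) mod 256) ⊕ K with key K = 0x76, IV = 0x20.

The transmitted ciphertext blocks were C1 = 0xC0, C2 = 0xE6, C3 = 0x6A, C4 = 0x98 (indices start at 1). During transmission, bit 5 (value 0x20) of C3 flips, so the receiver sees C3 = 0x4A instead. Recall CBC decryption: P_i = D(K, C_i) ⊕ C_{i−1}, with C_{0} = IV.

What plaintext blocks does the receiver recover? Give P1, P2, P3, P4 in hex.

P1 = 0x16, P2 = 0xD0, P3 = 0x5A, P4 = 0x24

Only C3 changed, to 0x4A. In CBC, a change in C_i garbles P_i and flips the same bit in P_{i+1}. Decrypting the received ciphertext:
P1: D(K, 0xC0) = 0x36; 0x36 ⊕ 0x20 = 0x16.
P2: D(K, 0xE6) = 0x10; 0x10 ⊕ 0xC0 = 0xD0.
P3: D(K, 0x4A) = 0xBC; 0xBC ⊕ 0xE6 = 0x5A.
P4: D(K, 0x98) = 0x6E; 0x6E ⊕ 0x4A = 0x24.
Blocks that differ from the original plaintext: P3, P4.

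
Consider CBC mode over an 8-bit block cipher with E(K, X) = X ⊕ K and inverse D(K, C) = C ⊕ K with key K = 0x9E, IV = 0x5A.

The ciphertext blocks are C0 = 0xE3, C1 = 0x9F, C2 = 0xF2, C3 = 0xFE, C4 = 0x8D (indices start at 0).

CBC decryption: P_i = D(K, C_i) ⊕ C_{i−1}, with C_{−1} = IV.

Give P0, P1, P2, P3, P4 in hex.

P0: D(K, 0xE3) = 0x7D; 0x7D ⊕ 0x5A = 0x27.
P1: D(K, 0x9F) = 0x01; 0x01 ⊕ 0xE3 = 0xE2.
P2: D(K, 0xF2) = 0x6C; 0x6C ⊕ 0x9F = 0xF3.
P3: D(K, 0xFE) = 0x60; 0x60 ⊕ 0xF2 = 0x92.
P4: D(K, 0x8D) = 0x13; 0x13 ⊕ 0xFE = 0xED.

P0 = 0x27, P1 = 0xE2, P2 = 0xF3, P3 = 0x92, P4 = 0xED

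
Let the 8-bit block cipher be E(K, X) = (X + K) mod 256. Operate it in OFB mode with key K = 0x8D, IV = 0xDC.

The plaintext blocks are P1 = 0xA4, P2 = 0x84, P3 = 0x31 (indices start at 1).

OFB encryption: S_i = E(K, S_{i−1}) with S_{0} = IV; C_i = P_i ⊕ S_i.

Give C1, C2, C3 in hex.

C1: S = E(K, 0xDC) = 0x69; 0xA4 ⊕ 0x69 = 0xCD.
C2: S = E(K, 0x69) = 0xF6; 0x84 ⊕ 0xF6 = 0x72.
C3: S = E(K, 0xF6) = 0x83; 0x31 ⊕ 0x83 = 0xB2.

C1 = 0xCD, C2 = 0x72, C3 = 0xB2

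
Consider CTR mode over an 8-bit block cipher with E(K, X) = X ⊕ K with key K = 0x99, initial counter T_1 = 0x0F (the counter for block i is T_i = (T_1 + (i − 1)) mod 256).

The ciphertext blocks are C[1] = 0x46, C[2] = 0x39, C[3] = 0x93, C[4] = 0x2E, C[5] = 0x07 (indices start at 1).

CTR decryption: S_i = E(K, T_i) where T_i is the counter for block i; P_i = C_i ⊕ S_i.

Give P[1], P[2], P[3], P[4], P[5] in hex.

P[1]: T = 0x0F, S = E(K, T) = 0x96; 0x46 ⊕ 0x96 = 0xD0.
P[2]: T = 0x10, S = E(K, T) = 0x89; 0x39 ⊕ 0x89 = 0xB0.
P[3]: T = 0x11, S = E(K, T) = 0x88; 0x93 ⊕ 0x88 = 0x1B.
P[4]: T = 0x12, S = E(K, T) = 0x8B; 0x2E ⊕ 0x8B = 0xA5.
P[5]: T = 0x13, S = E(K, T) = 0x8A; 0x07 ⊕ 0x8A = 0x8D.

P[1] = 0xD0, P[2] = 0xB0, P[3] = 0x1B, P[4] = 0xA5, P[5] = 0x8D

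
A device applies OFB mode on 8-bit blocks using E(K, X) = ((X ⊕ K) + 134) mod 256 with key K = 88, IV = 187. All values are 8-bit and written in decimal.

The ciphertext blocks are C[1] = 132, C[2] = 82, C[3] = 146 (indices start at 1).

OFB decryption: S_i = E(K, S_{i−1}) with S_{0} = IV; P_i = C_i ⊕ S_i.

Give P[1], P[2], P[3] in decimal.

P[1] = 237, P[2] = 229, P[3] = 231

P[1]: S = E(K, 187) = 105; 132 ⊕ 105 = 237.
P[2]: S = E(K, 105) = 183; 82 ⊕ 183 = 229.
P[3]: S = E(K, 183) = 117; 146 ⊕ 117 = 231.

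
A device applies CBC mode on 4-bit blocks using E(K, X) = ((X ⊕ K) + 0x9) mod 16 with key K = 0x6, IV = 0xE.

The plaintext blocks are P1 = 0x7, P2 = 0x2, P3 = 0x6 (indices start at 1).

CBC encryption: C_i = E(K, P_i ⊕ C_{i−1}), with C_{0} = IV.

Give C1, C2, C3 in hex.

C1 = 0x8, C2 = 0x5, C3 = 0xE

C1: P1 ⊕ 0xE = 0x9; E(K, 0x9) = 0x8.
C2: P2 ⊕ 0x8 = 0xA; E(K, 0xA) = 0x5.
C3: P3 ⊕ 0x5 = 0x3; E(K, 0x3) = 0xE.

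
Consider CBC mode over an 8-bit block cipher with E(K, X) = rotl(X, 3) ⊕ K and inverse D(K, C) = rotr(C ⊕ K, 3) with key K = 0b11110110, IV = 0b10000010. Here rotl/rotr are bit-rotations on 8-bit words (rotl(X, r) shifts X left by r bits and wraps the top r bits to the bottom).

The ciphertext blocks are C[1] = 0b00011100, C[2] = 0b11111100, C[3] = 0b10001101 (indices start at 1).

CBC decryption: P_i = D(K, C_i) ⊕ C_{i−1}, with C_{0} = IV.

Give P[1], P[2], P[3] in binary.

P[1] = 0b11011111, P[2] = 0b01011101, P[3] = 0b10010011

P[1]: D(K, 0b00011100) = 0b01011101; 0b01011101 ⊕ 0b10000010 = 0b11011111.
P[2]: D(K, 0b11111100) = 0b01000001; 0b01000001 ⊕ 0b00011100 = 0b01011101.
P[3]: D(K, 0b10001101) = 0b01101111; 0b01101111 ⊕ 0b11111100 = 0b10010011.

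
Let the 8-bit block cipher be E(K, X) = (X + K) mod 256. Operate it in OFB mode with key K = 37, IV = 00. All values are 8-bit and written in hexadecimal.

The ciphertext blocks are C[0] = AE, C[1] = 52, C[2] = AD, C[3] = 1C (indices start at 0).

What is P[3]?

OFB decryption: S_i = E(K, S_{i−1}) with S_{−1} = IV; P_i = C_i ⊕ S_i.
P[0]: S = E(K, 00) = 37; AE ⊕ 37 = 99.
P[1]: S = E(K, 37) = 6E; 52 ⊕ 6E = 3C.
P[2]: S = E(K, 6E) = A5; AD ⊕ A5 = 08.
P[3]: S = E(K, A5) = DC; 1C ⊕ DC = C0.

P[3] = C0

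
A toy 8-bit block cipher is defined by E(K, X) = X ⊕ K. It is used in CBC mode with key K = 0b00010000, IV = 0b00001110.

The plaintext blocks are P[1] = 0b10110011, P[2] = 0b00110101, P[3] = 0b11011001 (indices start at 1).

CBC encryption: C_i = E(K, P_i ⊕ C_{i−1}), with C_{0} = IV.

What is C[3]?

C[3] = 0b01000001

C[1]: P[1] ⊕ 0b00001110 = 0b10111101; E(K, 0b10111101) = 0b10101101.
C[2]: P[2] ⊕ 0b10101101 = 0b10011000; E(K, 0b10011000) = 0b10001000.
C[3]: P[3] ⊕ 0b10001000 = 0b01010001; E(K, 0b01010001) = 0b01000001.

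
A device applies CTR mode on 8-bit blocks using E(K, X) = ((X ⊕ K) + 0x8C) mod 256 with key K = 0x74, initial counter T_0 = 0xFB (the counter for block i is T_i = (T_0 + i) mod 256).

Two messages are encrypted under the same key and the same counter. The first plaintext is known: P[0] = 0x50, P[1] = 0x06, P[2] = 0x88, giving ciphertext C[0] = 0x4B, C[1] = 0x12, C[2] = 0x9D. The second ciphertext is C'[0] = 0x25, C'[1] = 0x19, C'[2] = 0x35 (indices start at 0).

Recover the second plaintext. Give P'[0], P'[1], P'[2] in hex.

P'[0] = 0x3E, P'[1] = 0x0D, P'[2] = 0x20

In CTR with a reused counter, both messages share the same keystream S_i, so C_i ⊕ C'_i = P_i ⊕ P'_i and thus P'_i = P_i ⊕ C_i ⊕ C'_i.
P'[0]: 0x50 ⊕ 0x4B ⊕ 0x25 = 0x3E.
P'[1]: 0x06 ⊕ 0x12 ⊕ 0x19 = 0x0D.
P'[2]: 0x88 ⊕ 0x9D ⊕ 0x35 = 0x20.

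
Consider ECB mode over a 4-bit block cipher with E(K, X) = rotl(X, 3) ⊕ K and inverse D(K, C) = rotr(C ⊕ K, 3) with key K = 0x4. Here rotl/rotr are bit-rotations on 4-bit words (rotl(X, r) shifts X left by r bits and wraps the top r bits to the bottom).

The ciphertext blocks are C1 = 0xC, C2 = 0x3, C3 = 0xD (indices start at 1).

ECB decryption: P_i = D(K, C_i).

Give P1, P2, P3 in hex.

P1 = 0x1, P2 = 0xE, P3 = 0x3

P1: D(K, 0xC) = 0x1.
P2: D(K, 0x3) = 0xE.
P3: D(K, 0xD) = 0x3.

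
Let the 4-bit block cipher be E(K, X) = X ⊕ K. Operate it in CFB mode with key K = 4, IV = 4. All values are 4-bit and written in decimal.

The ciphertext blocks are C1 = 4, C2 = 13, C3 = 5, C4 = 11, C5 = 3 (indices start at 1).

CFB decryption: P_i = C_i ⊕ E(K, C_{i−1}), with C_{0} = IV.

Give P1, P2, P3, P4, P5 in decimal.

P1 = 4, P2 = 13, P3 = 12, P4 = 10, P5 = 12

P1: E(K, 4) = 0; 4 ⊕ 0 = 4.
P2: E(K, 4) = 0; 13 ⊕ 0 = 13.
P3: E(K, 13) = 9; 5 ⊕ 9 = 12.
P4: E(K, 5) = 1; 11 ⊕ 1 = 10.
P5: E(K, 11) = 15; 3 ⊕ 15 = 12.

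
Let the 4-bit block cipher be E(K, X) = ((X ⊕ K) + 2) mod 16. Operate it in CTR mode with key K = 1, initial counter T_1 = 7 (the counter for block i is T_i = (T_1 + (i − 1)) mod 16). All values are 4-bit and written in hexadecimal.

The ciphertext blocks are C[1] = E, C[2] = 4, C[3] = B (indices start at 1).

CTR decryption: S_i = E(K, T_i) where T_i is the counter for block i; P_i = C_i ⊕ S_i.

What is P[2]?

P[2]: T = 8, S = E(K, T) = B; 4 ⊕ B = F.

P[2] = F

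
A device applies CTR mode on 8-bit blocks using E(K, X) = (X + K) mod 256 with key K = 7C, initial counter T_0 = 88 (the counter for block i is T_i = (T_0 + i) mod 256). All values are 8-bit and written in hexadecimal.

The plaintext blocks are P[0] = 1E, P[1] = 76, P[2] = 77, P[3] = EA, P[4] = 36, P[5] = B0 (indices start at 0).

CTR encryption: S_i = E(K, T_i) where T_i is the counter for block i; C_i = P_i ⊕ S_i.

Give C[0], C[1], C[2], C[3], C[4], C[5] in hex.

C[0] = 1A, C[1] = 73, C[2] = 71, C[3] = ED, C[4] = 3E, C[5] = B9

C[0]: T = 88, S = E(K, T) = 04; 1E ⊕ 04 = 1A.
C[1]: T = 89, S = E(K, T) = 05; 76 ⊕ 05 = 73.
C[2]: T = 8A, S = E(K, T) = 06; 77 ⊕ 06 = 71.
C[3]: T = 8B, S = E(K, T) = 07; EA ⊕ 07 = ED.
C[4]: T = 8C, S = E(K, T) = 08; 36 ⊕ 08 = 3E.
C[5]: T = 8D, S = E(K, T) = 09; B0 ⊕ 09 = B9.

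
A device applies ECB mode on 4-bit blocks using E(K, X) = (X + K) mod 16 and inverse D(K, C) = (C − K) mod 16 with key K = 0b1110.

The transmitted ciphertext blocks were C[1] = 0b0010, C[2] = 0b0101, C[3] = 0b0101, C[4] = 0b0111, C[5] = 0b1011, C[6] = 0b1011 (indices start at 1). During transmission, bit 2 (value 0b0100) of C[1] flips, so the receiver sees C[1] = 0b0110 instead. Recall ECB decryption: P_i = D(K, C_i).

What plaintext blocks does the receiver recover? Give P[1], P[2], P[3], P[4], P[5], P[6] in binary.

P[1] = 0b1000, P[2] = 0b0111, P[3] = 0b0111, P[4] = 0b1001, P[5] = 0b1101, P[6] = 0b1101

Only C[1] changed, to 0b0110. In ECB, a change in C_i affects only P_i. Decrypting the received ciphertext:
P[1]: D(K, 0b0110) = 0b1000.
P[2]: D(K, 0b0101) = 0b0111.
P[3]: D(K, 0b0101) = 0b0111.
P[4]: D(K, 0b0111) = 0b1001.
P[5]: D(K, 0b1011) = 0b1101.
P[6]: D(K, 0b1011) = 0b1101.
Blocks that differ from the original plaintext: P[1].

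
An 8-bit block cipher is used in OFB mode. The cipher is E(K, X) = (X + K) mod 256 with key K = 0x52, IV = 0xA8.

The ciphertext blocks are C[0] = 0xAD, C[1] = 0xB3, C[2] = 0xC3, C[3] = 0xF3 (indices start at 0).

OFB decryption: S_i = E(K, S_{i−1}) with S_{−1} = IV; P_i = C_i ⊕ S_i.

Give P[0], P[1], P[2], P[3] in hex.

P[0] = 0x57, P[1] = 0xFF, P[2] = 0x5D, P[3] = 0x03

P[0]: S = E(K, 0xA8) = 0xFA; 0xAD ⊕ 0xFA = 0x57.
P[1]: S = E(K, 0xFA) = 0x4C; 0xB3 ⊕ 0x4C = 0xFF.
P[2]: S = E(K, 0x4C) = 0x9E; 0xC3 ⊕ 0x9E = 0x5D.
P[3]: S = E(K, 0x9E) = 0xF0; 0xF3 ⊕ 0xF0 = 0x03.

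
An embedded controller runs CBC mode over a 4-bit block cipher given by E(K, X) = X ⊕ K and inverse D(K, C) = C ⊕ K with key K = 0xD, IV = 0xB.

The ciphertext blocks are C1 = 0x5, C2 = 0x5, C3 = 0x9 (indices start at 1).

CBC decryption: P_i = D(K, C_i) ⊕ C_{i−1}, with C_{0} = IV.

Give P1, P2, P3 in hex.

P1: D(K, 0x5) = 0x8; 0x8 ⊕ 0xB = 0x3.
P2: D(K, 0x5) = 0x8; 0x8 ⊕ 0x5 = 0xD.
P3: D(K, 0x9) = 0x4; 0x4 ⊕ 0x5 = 0x1.

P1 = 0x3, P2 = 0xD, P3 = 0x1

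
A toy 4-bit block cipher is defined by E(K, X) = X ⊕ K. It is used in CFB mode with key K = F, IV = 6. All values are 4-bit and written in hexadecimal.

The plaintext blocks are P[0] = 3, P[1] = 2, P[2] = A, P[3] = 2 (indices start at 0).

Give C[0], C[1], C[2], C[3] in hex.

C[0] = A, C[1] = 7, C[2] = 2, C[3] = F

CFB encryption: C_i = P_i ⊕ E(K, C_{i−1}), with C_{−1} = IV.
C[0]: E(K, 6) = 9; 3 ⊕ 9 = A.
C[1]: E(K, A) = 5; 2 ⊕ 5 = 7.
C[2]: E(K, 7) = 8; A ⊕ 8 = 2.
C[3]: E(K, 2) = D; 2 ⊕ D = F.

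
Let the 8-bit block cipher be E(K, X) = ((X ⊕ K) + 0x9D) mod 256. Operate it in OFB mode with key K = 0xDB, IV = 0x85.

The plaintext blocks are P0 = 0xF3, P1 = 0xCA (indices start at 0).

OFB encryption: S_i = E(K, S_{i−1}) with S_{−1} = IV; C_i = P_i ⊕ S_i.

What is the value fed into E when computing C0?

0x85

C0: S = E(K, 0x85) = 0xFB; 0xF3 ⊕ 0xFB = 0x08.
So the input to E for block 0 is 0x85.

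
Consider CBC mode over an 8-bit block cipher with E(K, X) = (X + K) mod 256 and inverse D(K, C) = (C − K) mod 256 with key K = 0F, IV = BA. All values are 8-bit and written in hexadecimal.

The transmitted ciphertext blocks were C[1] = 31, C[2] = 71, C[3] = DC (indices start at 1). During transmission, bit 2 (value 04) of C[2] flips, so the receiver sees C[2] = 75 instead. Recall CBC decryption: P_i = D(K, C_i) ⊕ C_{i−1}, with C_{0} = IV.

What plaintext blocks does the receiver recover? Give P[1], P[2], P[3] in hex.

Only C[2] changed, to 75. In CBC, a change in C_i garbles P_i and flips the same bit in P_{i+1}. Decrypting the received ciphertext:
P[1]: D(K, 31) = 22; 22 ⊕ BA = 98.
P[2]: D(K, 75) = 66; 66 ⊕ 31 = 57.
P[3]: D(K, DC) = CD; CD ⊕ 75 = B8.
Blocks that differ from the original plaintext: P[2], P[3].

P[1] = 98, P[2] = 57, P[3] = B8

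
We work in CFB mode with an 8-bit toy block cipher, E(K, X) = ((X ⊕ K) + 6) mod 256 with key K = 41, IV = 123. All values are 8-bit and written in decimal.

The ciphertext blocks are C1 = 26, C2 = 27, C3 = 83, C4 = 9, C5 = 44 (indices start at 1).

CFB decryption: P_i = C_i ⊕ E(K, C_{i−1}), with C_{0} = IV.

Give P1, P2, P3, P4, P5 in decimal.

P1 = 66, P2 = 34, P3 = 107, P4 = 137, P5 = 10

P1: E(K, 123) = 88; 26 ⊕ 88 = 66.
P2: E(K, 26) = 57; 27 ⊕ 57 = 34.
P3: E(K, 27) = 56; 83 ⊕ 56 = 107.
P4: E(K, 83) = 128; 9 ⊕ 128 = 137.
P5: E(K, 9) = 38; 44 ⊕ 38 = 10.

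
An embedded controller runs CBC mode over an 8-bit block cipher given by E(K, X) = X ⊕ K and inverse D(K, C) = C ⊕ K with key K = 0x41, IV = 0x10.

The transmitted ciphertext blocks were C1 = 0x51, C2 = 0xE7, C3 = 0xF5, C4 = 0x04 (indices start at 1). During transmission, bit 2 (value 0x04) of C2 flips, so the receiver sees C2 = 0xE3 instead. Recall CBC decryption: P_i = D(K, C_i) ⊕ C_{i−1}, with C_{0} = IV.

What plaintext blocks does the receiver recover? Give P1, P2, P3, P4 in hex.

Only C2 changed, to 0xE3. In CBC, a change in C_i garbles P_i and flips the same bit in P_{i+1}. Decrypting the received ciphertext:
P1: D(K, 0x51) = 0x10; 0x10 ⊕ 0x10 = 0x00.
P2: D(K, 0xE3) = 0xA2; 0xA2 ⊕ 0x51 = 0xF3.
P3: D(K, 0xF5) = 0xB4; 0xB4 ⊕ 0xE3 = 0x57.
P4: D(K, 0x04) = 0x45; 0x45 ⊕ 0xF5 = 0xB0.
Blocks that differ from the original plaintext: P2, P3.

P1 = 0x00, P2 = 0xF3, P3 = 0x57, P4 = 0xB0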